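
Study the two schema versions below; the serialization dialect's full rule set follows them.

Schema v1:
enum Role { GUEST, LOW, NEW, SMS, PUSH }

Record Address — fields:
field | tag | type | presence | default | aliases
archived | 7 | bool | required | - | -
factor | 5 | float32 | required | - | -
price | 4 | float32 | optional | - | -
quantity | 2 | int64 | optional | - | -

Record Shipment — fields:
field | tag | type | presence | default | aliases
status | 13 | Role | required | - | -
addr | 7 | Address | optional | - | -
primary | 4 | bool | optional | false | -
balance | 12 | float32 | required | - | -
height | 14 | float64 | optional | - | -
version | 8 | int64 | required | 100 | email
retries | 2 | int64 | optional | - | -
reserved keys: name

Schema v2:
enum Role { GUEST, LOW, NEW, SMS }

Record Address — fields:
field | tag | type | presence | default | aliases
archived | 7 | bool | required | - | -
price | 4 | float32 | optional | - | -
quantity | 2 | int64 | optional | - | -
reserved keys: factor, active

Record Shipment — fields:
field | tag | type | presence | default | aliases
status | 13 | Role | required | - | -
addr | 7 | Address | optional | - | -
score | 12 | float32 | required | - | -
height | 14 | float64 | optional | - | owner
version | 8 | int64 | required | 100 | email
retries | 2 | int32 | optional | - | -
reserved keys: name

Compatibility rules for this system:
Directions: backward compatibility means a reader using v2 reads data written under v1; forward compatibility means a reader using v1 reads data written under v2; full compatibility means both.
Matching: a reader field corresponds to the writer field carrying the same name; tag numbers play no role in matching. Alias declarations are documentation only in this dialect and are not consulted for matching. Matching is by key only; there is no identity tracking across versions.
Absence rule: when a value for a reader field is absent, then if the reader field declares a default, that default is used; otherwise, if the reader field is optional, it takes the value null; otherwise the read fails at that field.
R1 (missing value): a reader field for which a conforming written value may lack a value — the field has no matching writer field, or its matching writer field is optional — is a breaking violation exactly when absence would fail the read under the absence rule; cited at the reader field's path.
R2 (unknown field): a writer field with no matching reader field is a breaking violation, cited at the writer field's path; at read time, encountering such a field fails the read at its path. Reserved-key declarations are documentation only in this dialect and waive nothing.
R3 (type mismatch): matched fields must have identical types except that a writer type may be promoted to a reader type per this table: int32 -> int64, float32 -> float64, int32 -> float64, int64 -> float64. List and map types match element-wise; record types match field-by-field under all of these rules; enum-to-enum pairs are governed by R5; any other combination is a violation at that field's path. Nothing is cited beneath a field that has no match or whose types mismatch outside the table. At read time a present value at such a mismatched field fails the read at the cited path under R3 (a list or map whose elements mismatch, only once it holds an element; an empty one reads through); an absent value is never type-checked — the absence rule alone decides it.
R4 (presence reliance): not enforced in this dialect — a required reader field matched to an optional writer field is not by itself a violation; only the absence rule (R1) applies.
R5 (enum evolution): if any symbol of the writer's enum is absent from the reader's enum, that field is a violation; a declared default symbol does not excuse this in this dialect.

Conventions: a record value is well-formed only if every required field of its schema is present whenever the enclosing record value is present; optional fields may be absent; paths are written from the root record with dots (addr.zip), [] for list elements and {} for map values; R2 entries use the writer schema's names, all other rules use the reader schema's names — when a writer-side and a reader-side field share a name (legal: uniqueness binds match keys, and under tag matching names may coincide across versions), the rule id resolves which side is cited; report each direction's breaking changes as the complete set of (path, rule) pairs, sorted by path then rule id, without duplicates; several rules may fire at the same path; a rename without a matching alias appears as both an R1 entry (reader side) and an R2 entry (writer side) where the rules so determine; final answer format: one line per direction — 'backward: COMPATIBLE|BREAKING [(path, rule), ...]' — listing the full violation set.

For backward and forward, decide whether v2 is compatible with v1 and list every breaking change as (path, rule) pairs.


backward: BREAKING [(addr.factor, R2), (balance, R2), (primary, R2), (retries, R3), (score, R1), (status, R5)]; forward: BREAKING [(addr.factor, R1), (balance, R1), (score, R2)]

arrows below run writer -> reader for Shipment
checking backward for Shipment: reader v2 against writer v1:
  status: paired with writer status (Role -> Role; writer required)
  addr: paired with writer addr (Address -> Address; writer optional)
  no writer field matches reader score
  height: paired with writer height (float64 -> float64; writer optional)
  version: paired with writer version (int64 -> int64; writer required)
  retries: paired with writer retries (int64 -> int32; writer optional)
  leftover writer field: primary
  leftover writer field: balance
  addr.archived: paired with writer addr.archived (bool -> bool; writer required)
  addr.price: paired with writer addr.price (float32 -> float32; writer optional)
  addr.quantity: paired with writer addr.quantity (int64 -> int64; writer optional)
  leftover writer field: addr.factor
  rule R2 violated at addr.factor
  rule R2 violated at balance
  rule R2 violated at primary
  rule R3 violated at retries
  rule R1 violated at score
  rule R5 violated at status
  => backward verdict for Shipment: BREAKING, 6 violation(s)
checking forward for Shipment: reader v1 against writer v2:
  status: paired with writer status (Role -> Role; writer required)
  addr: paired with writer addr (Address -> Address; writer optional)
  no writer field matches reader primary
  no writer field matches reader balance
  height: paired with writer height (float64 -> float64; writer optional)
  version: paired with writer version (int64 -> int64; writer required)
  retries: paired with writer retries (int32 -> int64; writer optional)
  leftover writer field: score
  addr.archived: paired with writer addr.archived (bool -> bool; writer required)
  no writer field matches reader addr.factor
  addr.price: paired with writer addr.price (float32 -> float32; writer optional)
  addr.quantity: paired with writer addr.quantity (int64 -> int64; writer optional)
  rule R1 violated at addr.factor
  rule R1 violated at balance
  rule R2 violated at score
  => forward verdict for Shipment: BREAKING, 3 violation(s)


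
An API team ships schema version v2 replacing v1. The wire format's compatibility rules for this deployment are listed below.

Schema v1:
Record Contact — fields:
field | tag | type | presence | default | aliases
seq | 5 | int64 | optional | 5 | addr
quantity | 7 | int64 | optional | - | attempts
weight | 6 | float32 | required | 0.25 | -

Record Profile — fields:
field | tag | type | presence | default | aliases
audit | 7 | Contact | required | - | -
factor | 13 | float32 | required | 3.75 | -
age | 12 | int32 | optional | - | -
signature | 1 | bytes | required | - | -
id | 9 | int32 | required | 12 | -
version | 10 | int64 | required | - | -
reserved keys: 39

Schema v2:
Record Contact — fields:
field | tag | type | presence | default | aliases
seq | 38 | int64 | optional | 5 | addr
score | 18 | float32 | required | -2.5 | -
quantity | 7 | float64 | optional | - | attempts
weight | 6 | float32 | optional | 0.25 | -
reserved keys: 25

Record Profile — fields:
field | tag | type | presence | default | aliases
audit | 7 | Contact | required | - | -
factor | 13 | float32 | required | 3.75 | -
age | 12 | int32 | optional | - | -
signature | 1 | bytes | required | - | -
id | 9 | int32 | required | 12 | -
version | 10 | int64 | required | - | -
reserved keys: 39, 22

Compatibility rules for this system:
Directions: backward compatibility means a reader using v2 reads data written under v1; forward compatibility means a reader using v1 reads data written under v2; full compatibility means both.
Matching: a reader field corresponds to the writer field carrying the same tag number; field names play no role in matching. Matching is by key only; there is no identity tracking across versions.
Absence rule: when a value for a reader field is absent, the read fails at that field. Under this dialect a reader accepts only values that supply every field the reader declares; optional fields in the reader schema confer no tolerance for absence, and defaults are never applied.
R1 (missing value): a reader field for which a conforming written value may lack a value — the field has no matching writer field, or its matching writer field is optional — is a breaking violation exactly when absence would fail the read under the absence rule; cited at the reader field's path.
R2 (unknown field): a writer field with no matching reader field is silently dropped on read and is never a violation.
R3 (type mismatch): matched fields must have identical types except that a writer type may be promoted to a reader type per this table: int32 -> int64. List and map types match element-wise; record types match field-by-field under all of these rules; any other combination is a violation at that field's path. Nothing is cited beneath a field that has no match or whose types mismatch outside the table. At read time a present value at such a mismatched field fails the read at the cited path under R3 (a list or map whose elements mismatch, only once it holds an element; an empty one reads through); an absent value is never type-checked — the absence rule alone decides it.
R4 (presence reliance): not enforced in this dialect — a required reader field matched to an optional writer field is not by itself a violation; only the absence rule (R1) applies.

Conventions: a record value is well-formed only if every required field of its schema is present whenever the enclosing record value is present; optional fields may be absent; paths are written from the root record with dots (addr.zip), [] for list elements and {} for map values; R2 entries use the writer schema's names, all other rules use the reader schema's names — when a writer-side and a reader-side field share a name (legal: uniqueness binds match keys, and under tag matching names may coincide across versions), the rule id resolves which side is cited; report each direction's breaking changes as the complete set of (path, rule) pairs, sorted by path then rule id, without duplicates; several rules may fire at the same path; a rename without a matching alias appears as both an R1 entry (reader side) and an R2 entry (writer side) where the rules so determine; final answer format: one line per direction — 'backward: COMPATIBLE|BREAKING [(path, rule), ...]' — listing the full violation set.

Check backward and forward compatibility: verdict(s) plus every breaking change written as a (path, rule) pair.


backward: BREAKING [(age, R1), (audit.quantity, R1), (audit.quantity, R3), (audit.score, R1), (audit.seq, R1)]; forward: BREAKING [(age, R1), (audit.quantity, R1), (audit.quantity, R3), (audit.seq, R1), (audit.weight, R1)]

in Profile below, arrows point writer -> reader
checking backward for Profile: reader v2 against writer v1:
  writer required, Contact -> Contact: reader audit maps from writer audit
  writer required, float32 -> float32: reader factor maps from writer factor
  writer optional, int32 -> int32: reader age maps from writer age
  writer required, bytes -> bytes: reader signature maps from writer signature
  writer required, int32 -> int32: reader id maps from writer id
  writer required, int64 -> int64: reader version maps from writer version
  no writer field matches reader audit.seq
  no writer field matches reader audit.score
  writer optional, int64 -> float64: reader audit.quantity maps from writer audit.quantity
  writer required, float32 -> float32: reader audit.weight maps from writer audit.weight
  audit.seq (writer side), unknown to reader
  violation R1 at age
  violation R1 at audit.quantity
  violation R3 at audit.quantity
  violation R1 at audit.score
  violation R1 at audit.seq
  => backward: BREAKING (5)
checking forward for Profile: reader v1 against writer v2:
  writer required, Contact -> Contact: reader audit maps from writer audit
  writer required, float32 -> float32: reader factor maps from writer factor
  writer optional, int32 -> int32: reader age maps from writer age
  writer required, bytes -> bytes: reader signature maps from writer signature
  writer required, int32 -> int32: reader id maps from writer id
  writer required, int64 -> int64: reader version maps from writer version
  no writer field matches reader audit.seq
  writer optional, float64 -> int64: reader audit.quantity maps from writer audit.quantity
  writer optional, float32 -> float32: reader audit.weight maps from writer audit.weight
  audit.seq (writer side), unknown to reader
  audit.score (writer side), unknown to reader
  violation R1 at age
  violation R1 at audit.quantity
  violation R3 at audit.quantity
  violation R1 at audit.seq
  violation R1 at audit.weight
  => forward: BREAKING (5)


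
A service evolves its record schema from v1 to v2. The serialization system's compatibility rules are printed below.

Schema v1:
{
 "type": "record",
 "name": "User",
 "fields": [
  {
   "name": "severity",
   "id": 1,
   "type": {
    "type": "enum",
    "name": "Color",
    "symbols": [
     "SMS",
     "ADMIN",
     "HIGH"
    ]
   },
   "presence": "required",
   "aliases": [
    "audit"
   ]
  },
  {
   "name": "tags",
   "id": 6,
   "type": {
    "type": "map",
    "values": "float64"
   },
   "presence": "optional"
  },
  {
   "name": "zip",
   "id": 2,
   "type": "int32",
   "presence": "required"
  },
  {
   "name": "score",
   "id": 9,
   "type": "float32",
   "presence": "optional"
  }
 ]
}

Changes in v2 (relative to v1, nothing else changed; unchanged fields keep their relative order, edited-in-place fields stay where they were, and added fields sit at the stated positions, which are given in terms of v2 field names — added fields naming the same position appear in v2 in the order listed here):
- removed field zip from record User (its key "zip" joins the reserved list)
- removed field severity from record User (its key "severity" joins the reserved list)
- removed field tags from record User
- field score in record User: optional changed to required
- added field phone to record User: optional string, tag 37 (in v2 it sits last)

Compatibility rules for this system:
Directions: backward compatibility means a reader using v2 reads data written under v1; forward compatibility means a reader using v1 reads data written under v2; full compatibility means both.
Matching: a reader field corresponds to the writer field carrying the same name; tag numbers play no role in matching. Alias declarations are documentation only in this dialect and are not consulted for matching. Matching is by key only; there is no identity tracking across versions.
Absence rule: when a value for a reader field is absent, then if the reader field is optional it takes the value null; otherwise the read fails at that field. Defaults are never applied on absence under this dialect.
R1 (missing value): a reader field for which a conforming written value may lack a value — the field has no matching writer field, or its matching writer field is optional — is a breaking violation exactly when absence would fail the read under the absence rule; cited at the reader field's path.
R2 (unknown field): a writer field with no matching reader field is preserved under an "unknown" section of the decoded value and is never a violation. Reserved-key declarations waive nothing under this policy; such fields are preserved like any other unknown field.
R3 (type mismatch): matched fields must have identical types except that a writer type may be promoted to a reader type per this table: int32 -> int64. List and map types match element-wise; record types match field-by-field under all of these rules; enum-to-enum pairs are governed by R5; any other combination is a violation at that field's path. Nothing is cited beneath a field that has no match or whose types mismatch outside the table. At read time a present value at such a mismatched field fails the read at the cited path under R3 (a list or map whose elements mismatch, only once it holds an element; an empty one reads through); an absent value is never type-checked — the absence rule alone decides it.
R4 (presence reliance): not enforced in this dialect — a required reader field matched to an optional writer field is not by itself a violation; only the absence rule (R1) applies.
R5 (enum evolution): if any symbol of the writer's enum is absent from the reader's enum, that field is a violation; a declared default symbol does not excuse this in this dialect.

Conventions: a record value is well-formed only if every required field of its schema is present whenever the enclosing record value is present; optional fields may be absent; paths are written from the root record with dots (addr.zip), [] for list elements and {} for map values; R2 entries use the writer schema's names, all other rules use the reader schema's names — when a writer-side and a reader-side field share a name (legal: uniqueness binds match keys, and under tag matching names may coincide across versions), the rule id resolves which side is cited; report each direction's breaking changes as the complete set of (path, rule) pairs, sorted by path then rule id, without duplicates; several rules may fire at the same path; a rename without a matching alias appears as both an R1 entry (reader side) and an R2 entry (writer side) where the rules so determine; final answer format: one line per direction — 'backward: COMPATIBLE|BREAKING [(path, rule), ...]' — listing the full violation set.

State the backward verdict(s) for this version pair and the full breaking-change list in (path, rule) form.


the writer's type comes first in each User pair
backward for User (reader v2, writer v1):
  writer optional, float32 -> float32: reader score maps from writer score
  phone: no writer-side match
  writer field severity has no reader counterpart
  writer field tags has no reader counterpart
  writer field zip has no reader counterpart
  violation R1 at score
  => backward verdict for User: BREAKING, 1 violation(s)
diffs on User not affecting the asked answer:
  removed field zip from record User (its key "zip" joins the reserved list) -> its effect on User is confined to the forward direction, not asked
  removed field severity from record User (its key "severity" joins the reserved list) -> its effect on User is confined to the forward direction, not asked
  removed field tags from record User -> triggers nothing under User's printed rules — same verdict
  added field phone to record User: optional string, tag 37 (in v2 it sits last) -> triggers nothing under User's printed rules — same verdict

backward: BREAKING [(score, R1)]


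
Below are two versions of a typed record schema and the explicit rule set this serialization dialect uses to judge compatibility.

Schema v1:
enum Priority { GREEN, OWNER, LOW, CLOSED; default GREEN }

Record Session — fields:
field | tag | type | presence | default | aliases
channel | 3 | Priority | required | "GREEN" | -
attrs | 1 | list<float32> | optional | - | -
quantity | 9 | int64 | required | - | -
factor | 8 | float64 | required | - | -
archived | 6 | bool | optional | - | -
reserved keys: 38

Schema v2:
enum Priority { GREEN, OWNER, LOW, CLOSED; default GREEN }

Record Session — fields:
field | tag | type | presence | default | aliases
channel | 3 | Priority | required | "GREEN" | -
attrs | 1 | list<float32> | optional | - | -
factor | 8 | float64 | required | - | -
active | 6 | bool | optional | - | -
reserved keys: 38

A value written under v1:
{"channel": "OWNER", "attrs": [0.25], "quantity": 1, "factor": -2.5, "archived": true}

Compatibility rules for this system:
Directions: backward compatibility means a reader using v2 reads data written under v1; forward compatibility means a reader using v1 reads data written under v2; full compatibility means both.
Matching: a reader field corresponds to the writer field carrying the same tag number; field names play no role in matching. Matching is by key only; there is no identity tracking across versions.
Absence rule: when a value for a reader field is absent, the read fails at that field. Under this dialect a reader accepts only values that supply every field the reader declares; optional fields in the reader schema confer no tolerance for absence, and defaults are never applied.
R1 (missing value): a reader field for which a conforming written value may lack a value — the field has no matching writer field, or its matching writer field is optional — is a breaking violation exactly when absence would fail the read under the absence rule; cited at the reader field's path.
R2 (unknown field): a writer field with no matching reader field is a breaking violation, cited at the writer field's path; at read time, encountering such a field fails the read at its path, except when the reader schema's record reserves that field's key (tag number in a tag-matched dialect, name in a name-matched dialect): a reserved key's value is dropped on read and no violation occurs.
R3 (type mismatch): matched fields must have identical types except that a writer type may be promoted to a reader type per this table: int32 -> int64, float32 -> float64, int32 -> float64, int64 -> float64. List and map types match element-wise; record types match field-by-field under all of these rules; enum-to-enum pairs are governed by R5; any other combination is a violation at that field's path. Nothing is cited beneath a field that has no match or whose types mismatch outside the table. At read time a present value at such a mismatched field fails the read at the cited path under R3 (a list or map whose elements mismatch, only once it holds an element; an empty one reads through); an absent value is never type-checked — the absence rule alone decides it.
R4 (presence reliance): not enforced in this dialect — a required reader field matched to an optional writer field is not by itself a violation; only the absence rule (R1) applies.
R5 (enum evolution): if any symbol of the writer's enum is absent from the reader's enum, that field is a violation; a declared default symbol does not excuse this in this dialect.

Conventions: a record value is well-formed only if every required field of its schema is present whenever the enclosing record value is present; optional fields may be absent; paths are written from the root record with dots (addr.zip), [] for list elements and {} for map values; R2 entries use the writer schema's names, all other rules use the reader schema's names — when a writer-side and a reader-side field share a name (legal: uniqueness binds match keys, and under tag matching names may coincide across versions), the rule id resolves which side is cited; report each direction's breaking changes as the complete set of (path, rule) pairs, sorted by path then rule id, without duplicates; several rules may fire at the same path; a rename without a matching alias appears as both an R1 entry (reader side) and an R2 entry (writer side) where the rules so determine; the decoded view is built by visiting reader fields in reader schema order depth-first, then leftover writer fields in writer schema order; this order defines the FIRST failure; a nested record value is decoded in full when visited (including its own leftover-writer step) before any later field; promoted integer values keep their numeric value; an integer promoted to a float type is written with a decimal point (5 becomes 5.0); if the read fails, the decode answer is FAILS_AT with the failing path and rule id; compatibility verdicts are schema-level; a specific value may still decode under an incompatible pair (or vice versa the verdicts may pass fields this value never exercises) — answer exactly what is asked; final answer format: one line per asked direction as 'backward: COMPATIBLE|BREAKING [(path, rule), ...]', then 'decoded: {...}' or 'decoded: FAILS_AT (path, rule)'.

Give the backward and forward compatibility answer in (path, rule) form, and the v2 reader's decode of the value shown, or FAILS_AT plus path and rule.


backward: BREAKING [(active, R1), (attrs, R1), (quantity, R2)]; forward: BREAKING [(archived, R1), (attrs, R1), (quantity, R1)]; decoded: FAILS_AT (quantity, R2)

the writer's type comes first in each Session pair
backward analysis of Session with v2 as reader and v1 as writer:
  channel: Priority -> Priority, writer required; from channel
  attrs: list<float32> -> list<float32>, writer optional; from attrs
  factor: float64 -> float64, writer required; from factor
  active: bool -> bool, writer optional; from archived
  leftover writer field: quantity
  rule R1 violated at active
  rule R1 violated at attrs
  rule R2 violated at quantity
  => backward verdict for Session: BREAKING, 3 violation(s)
forward analysis of Session with v1 as reader and v2 as writer:
  channel: Priority -> Priority, writer required; from channel
  attrs: list<float32> -> list<float32>, writer optional; from attrs
  quantity: no writer match
  factor: float64 -> float64, writer required; from factor
  archived: bool -> bool, writer optional; from active
  rule R1 violated at archived
  rule R1 violated at attrs
  rule R1 violated at quantity
  => forward verdict for Session: BREAKING, 3 violation(s)
decoding the Session value with the v2 reader:
  channel := "OWNER"
  attrs := [0.25]
  factor := -2.5
  active := true (from writer archived)
  read fails at quantity under R2 (unknown field)
  => FAILS_AT (quantity, R2)


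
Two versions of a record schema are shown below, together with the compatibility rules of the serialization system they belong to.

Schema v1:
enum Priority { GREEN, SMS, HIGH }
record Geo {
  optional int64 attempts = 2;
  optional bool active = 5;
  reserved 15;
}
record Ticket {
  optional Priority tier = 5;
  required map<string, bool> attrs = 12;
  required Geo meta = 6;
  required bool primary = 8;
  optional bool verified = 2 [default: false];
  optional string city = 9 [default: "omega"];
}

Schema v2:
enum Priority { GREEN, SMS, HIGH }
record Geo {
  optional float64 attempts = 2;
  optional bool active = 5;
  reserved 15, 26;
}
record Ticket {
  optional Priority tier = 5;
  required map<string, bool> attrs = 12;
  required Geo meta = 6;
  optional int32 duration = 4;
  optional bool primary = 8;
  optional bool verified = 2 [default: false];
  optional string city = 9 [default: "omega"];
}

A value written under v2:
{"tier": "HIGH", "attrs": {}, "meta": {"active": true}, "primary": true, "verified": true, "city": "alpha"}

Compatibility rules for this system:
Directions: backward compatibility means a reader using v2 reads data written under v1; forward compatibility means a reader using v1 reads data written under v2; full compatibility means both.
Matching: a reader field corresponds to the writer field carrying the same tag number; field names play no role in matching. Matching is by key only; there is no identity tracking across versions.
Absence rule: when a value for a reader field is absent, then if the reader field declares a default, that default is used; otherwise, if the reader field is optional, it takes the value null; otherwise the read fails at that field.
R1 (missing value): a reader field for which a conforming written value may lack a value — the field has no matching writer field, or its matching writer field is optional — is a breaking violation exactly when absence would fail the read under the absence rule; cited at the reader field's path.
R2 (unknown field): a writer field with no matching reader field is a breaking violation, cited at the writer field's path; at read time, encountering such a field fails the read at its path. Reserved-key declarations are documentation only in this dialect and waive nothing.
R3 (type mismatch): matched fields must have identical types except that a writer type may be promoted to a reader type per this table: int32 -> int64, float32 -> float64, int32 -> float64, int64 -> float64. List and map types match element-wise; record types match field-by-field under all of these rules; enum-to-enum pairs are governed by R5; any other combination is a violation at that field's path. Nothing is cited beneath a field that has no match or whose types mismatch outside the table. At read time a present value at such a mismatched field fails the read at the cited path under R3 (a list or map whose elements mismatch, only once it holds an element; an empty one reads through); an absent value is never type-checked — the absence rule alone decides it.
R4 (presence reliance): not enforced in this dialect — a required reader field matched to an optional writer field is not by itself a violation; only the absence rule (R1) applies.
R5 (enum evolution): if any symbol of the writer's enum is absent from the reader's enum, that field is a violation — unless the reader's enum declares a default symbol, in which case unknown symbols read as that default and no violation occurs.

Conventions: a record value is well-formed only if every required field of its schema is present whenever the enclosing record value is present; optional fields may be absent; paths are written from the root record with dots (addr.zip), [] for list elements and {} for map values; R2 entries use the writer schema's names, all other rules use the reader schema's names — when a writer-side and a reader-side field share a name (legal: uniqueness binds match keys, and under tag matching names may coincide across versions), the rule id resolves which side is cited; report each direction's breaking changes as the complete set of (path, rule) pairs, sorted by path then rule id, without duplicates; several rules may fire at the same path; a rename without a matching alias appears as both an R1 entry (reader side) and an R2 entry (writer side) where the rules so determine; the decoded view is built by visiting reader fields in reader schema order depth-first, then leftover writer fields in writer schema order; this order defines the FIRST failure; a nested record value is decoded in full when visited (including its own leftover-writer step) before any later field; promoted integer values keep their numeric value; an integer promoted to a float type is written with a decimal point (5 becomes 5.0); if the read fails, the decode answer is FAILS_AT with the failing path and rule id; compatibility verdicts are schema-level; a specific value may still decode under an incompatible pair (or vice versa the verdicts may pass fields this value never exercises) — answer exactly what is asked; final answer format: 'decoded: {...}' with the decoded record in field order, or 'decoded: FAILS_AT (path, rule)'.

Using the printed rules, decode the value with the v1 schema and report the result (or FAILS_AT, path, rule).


arrows below run writer -> reader for Ticket
migrating the Ticket value to v1:
  tier := "HIGH"
  attrs := {}
  meta.attempts := null (not supplied -> null)
  meta.active := true
  primary := true
  verified := true
  city := "alpha"
  => decoded: {"tier": "HIGH", "attrs": {}, "meta": {"attempts": null, "active": true}, "primary": true, "verified": true, "city": "alpha"}
the other Ticket changes do not affect what is asked:
  field attempts in record Geo: type int64 changed to float64 -> changes Ticket's schema-level verdicts only — the decode of this value is the same
  field primary in record Ticket: required changed to optional -> changes Ticket's schema-level verdicts only — the decode of this value is the same
  added field duration to record Ticket: optional int32, tag 4 (in v2 it sits immediately before primary) -> changes Ticket's schema-level verdicts only — the decode of this value is the same

decoded: {"tier": "HIGH", "attrs": {}, "meta": {"attempts": null, "active": true}, "primary": true, "verified": true, "city": "alpha"}


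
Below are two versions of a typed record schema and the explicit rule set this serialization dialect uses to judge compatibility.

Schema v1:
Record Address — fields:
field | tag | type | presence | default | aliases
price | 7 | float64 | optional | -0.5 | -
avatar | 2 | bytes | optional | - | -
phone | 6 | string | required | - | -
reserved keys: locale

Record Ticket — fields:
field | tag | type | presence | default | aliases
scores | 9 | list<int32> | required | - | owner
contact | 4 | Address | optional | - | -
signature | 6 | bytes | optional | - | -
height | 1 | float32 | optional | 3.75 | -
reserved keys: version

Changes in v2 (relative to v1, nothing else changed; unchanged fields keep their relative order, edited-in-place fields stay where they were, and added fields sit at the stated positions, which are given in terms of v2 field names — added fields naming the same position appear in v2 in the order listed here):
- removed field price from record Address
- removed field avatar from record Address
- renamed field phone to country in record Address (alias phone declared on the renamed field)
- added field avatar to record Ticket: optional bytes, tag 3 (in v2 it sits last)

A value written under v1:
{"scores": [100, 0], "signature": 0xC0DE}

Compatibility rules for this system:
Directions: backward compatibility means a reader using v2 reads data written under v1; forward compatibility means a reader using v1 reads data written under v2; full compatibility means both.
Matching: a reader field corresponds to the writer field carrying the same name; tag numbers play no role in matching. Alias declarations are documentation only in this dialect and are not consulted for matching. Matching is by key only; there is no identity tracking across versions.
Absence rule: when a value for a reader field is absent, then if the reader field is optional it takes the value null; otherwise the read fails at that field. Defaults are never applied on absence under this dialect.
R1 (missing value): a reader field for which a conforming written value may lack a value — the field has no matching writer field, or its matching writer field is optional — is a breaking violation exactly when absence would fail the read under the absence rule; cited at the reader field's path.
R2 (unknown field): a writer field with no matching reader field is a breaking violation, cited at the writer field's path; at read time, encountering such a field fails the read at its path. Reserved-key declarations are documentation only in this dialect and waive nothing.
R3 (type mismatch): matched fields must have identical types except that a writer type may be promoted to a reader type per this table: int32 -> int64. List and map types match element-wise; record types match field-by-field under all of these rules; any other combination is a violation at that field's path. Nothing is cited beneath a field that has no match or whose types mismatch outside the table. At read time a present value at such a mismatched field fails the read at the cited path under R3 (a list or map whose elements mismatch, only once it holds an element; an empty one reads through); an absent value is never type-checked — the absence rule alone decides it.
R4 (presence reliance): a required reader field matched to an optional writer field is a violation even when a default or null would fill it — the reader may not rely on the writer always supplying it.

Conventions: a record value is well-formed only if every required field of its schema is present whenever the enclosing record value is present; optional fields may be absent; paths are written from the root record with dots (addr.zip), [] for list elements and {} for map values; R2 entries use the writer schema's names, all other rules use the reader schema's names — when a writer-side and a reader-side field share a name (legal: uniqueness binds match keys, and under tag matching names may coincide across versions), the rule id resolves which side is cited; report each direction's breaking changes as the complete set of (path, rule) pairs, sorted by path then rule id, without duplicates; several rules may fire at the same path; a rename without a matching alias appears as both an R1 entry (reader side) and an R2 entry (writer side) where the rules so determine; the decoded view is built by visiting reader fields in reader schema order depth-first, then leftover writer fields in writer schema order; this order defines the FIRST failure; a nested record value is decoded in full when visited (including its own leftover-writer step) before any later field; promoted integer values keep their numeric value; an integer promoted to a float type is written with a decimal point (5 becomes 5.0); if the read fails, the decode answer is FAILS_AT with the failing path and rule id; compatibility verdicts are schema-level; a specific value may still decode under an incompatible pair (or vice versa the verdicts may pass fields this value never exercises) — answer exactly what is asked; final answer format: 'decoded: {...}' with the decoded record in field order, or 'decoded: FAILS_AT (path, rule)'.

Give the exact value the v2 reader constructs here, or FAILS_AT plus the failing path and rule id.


decoded: {"scores": [100, 0], "contact": null, "signature": 0xC0DE, "height": null, "avatar": null}

arrows below run writer -> reader for Ticket
decoding the Ticket value with the v2 reader:
  scores := [100, 0]
  contact := null (not supplied -> null)
  signature := 0xC0DE
  height := null (not supplied -> null)
  avatar := null (not supplied -> null)
  => decoded: {"scores": [100, 0], "contact": null, "signature": 0xC0DE, "height": null, "avatar": null}
the rest of the Ticket diff is inert for this question:
  removed field price from record Address -> shifts the Ticket verdicts, not this decode
  removed field avatar from record Address -> shifts the Ticket verdicts, not this decode
  renamed field phone to country in record Address (alias phone declared on the renamed field) -> shifts the Ticket verdicts, not this decode


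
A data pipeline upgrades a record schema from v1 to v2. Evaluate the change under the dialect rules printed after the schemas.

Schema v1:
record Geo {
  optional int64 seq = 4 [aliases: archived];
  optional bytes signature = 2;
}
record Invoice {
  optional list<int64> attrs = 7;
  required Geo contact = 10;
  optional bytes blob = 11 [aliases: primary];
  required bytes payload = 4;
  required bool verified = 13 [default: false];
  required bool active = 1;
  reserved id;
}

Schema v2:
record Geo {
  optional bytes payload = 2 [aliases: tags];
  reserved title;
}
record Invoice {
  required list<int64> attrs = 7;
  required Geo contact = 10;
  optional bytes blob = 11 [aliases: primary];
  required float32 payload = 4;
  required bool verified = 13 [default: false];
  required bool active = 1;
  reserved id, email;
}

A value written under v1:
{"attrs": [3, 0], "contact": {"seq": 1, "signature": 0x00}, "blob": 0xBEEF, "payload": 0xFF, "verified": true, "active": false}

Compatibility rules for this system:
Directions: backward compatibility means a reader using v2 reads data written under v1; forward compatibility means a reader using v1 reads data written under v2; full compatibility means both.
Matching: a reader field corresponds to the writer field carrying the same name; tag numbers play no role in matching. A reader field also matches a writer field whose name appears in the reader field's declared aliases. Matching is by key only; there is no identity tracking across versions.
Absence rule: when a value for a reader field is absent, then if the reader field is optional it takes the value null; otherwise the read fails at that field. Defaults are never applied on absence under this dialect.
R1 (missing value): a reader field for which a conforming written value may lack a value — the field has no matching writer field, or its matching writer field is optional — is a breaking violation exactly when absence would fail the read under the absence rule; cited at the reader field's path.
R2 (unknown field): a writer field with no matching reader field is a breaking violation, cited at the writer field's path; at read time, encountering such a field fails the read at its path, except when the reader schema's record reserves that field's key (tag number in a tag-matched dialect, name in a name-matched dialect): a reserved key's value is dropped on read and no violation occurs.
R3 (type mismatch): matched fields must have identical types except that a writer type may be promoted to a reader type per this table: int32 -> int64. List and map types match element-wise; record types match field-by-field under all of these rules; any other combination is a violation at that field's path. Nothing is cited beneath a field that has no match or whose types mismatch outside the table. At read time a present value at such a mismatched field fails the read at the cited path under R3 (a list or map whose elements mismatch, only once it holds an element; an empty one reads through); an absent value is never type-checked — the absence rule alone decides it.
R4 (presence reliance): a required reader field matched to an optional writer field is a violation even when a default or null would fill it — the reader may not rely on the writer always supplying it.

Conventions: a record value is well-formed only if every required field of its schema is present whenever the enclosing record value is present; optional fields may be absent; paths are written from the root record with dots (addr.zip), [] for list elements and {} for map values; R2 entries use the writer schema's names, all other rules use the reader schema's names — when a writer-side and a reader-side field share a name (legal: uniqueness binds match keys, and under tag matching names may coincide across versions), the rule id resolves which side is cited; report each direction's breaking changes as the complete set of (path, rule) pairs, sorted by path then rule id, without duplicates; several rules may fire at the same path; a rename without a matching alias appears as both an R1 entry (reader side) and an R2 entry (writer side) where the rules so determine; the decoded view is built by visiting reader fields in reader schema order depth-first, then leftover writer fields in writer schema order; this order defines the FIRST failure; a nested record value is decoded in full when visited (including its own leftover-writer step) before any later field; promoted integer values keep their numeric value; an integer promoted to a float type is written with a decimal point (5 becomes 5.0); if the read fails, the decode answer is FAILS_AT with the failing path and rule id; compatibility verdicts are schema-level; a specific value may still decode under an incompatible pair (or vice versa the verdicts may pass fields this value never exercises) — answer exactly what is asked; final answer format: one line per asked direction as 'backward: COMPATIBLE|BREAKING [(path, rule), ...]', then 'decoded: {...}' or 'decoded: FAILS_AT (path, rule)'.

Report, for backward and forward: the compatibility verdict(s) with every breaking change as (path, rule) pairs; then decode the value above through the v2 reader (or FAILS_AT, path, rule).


backward: BREAKING [(attrs, R1), (attrs, R4), (contact.seq, R2), (contact.signature, R2), (payload, R3)]; forward: BREAKING [(contact.payload, R2), (payload, R3)]; decoded: FAILS_AT (contact.seq, R2)

in Invoice below, arrows point writer -> reader
backward on Invoice — v2 reading data written by v1:
  attrs: list<int64> -> list<int64>, writer optional; from attrs
  contact: Geo -> Geo, writer required; from contact
  blob: bytes -> bytes, writer optional; from blob
  payload: bytes -> float32, writer required; from payload
  verified: bool -> bool, writer required; from verified
  active: bool -> bool, writer required; from active
  contact.payload: no writer-side match
  contact.seq (writer side), unknown to reader
  contact.signature (writer side), unknown to reader
  breaking: (attrs, R1)
  breaking: (attrs, R4)
  breaking: (contact.seq, R2)
  breaking: (contact.signature, R2)
  breaking: (payload, R3)
  backward on Invoice therefore BREAKING (5)
forward on Invoice — v1 reading data written by v2:
  attrs: list<int64> -> list<int64>, writer required; from attrs
  contact: Geo -> Geo, writer required; from contact
  blob: bytes -> bytes, writer optional; from blob
  payload: float32 -> bytes, writer required; from payload
  verified: bool -> bool, writer required; from verified
  active: bool -> bool, writer required; from active
  contact.seq: no writer-side match
  contact.signature: no writer-side match
  contact.payload (writer side), unknown to reader
  breaking: (contact.payload, R2)
  breaking: (payload, R3)
  forward on Invoice therefore BREAKING (2)
decode walk for Invoice under reader schema v2:
  attrs := [3, 0]
  contact.payload := null (missing; optional => null)
  read fails at contact.seq under R2 (unknown field)
  => FAILS_AT (contact.seq, R2)
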